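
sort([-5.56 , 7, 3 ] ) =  [ - 5.56,3,7]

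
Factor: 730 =2^1*5^1 * 73^1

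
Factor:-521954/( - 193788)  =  260977/96894  =  2^(-1 )*3^ ( - 2) * 7^ ( - 1 )*499^1*523^1*769^( - 1 )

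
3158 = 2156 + 1002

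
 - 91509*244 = - 22328196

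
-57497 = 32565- 90062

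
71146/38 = 1872 + 5/19 = 1872.26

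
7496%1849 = 100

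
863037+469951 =1332988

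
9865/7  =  9865/7 = 1409.29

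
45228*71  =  3211188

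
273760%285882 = 273760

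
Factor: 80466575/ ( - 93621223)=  - 5^2*7^2*2131^ ( - 1 )*43933^ ( - 1)*65687^1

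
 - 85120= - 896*95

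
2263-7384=- 5121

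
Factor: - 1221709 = -613^1 * 1993^1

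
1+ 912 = 913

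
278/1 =278 = 278.00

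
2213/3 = 737 + 2/3= 737.67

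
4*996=3984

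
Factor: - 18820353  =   - 3^1*41^1*53^1*2887^1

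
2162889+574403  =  2737292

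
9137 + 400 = 9537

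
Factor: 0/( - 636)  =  0 =0^1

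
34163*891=30439233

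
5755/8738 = 5755/8738 = 0.66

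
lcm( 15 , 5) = 15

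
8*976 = 7808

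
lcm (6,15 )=30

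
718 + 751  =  1469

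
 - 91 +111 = 20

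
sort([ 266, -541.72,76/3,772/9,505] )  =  [ - 541.72,76/3,772/9,266,505 ]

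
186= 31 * 6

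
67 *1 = 67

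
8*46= 368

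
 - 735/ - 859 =735/859   =  0.86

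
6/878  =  3/439=0.01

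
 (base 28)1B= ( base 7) 54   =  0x27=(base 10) 39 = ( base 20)1J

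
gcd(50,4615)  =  5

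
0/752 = 0  =  0.00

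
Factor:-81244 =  - 2^2*19^1*1069^1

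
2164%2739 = 2164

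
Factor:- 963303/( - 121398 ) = 321101/40466 = 2^( - 1)*11^1*20233^(  -  1 )* 29191^1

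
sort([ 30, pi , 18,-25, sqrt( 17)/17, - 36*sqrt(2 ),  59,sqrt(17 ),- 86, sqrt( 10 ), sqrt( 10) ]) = [ - 86, - 36 * sqrt ( 2),-25,sqrt( 17 ) /17, pi,sqrt ( 10), sqrt( 10 ),sqrt( 17 ),18,30, 59 ]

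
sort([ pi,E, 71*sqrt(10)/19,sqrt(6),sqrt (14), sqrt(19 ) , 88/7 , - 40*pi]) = [ - 40*pi,sqrt( 6),E,pi,sqrt(14),sqrt( 19 ) , 71*sqrt( 10 ) /19,88/7 ]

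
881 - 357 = 524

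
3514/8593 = 3514/8593 = 0.41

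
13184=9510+3674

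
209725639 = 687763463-478037824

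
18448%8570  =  1308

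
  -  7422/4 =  - 1856  +  1/2 = - 1855.50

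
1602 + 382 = 1984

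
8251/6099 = 8251/6099 = 1.35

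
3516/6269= 3516/6269 = 0.56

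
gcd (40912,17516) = 4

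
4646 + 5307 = 9953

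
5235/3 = 1745 = 1745.00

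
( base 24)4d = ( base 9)131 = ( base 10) 109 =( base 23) 4H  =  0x6D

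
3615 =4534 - 919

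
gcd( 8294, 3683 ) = 29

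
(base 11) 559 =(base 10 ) 669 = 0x29d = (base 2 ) 1010011101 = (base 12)479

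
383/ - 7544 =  - 383/7544 = -0.05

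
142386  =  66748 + 75638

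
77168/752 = 102+29/47 = 102.62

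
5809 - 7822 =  - 2013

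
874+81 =955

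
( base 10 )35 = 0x23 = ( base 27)18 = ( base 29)16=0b100011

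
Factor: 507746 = 2^1*127^1*1999^1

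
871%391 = 89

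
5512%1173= 820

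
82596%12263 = 9018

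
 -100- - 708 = 608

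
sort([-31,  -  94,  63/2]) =[-94, - 31,63/2]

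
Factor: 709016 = 2^3*7^1*11^1*1151^1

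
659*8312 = 5477608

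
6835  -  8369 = - 1534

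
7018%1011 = 952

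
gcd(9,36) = 9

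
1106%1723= 1106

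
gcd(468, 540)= 36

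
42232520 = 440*95983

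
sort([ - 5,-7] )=[ - 7, - 5] 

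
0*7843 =0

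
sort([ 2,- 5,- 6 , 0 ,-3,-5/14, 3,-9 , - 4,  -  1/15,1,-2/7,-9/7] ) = [ - 9, - 6,-5, - 4, - 3,-9/7, - 5/14, - 2/7,  -  1/15,  0,  1,2, 3]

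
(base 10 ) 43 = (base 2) 101011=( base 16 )2b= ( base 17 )29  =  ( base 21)21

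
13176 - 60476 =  - 47300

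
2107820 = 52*40535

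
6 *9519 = 57114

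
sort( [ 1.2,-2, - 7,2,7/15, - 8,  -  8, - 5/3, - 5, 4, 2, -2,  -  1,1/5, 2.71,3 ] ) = [ - 8,-8, - 7, - 5, - 2, - 2, - 5/3, - 1, 1/5,  7/15, 1.2, 2, 2, 2.71, 3, 4] 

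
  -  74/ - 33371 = 74/33371 = 0.00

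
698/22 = 31+8/11 = 31.73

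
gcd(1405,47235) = 5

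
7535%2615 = 2305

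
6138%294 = 258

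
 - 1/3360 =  - 1 + 3359/3360 = - 0.00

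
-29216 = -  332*88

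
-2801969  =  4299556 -7101525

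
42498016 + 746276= 43244292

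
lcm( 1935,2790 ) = 119970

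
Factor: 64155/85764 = 3055/4084 = 2^( -2)*5^1*13^1*47^1 * 1021^( - 1) 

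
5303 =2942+2361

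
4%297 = 4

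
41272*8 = 330176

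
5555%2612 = 331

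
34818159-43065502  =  -8247343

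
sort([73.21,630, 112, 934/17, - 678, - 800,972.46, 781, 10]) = [ - 800, - 678 , 10,  934/17,73.21, 112,630,781 , 972.46 ]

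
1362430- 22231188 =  - 20868758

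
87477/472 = 185 +157/472 = 185.33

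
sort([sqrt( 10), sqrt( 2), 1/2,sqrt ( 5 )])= [1/2, sqrt(2), sqrt( 5),sqrt(10 ) ]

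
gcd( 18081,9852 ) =3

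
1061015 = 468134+592881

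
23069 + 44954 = 68023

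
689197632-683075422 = 6122210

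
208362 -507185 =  - 298823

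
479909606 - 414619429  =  65290177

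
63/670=63/670 = 0.09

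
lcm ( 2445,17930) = 53790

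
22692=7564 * 3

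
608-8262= - 7654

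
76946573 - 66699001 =10247572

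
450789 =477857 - 27068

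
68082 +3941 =72023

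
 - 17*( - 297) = 5049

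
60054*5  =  300270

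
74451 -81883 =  - 7432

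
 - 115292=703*( - 164 )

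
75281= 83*907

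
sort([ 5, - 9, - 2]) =[ - 9, - 2,5 ] 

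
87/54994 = 87/54994= 0.00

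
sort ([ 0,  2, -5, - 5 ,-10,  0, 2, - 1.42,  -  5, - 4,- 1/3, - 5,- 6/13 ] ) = [ - 10, - 5, - 5, - 5, - 5, - 4, -1.42, - 6/13,-1/3,0,0,2,2] 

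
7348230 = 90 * 81647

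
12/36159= 4/12053 = 0.00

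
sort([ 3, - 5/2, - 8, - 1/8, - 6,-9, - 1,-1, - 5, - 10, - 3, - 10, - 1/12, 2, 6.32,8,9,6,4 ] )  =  [ - 10, - 10, - 9 ,-8, - 6,- 5, - 3, - 5/2, - 1, - 1, - 1/8, - 1/12,2,  3,4,6,  6.32,  8,9 ] 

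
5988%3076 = 2912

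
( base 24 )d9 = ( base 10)321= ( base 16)141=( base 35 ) 96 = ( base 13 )1B9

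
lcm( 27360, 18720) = 355680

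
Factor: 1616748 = 2^2*3^1*7^1*19^1*1013^1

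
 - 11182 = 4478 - 15660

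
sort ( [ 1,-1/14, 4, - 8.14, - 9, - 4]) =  [ - 9  ,  -  8.14,-4, - 1/14,  1,4 ] 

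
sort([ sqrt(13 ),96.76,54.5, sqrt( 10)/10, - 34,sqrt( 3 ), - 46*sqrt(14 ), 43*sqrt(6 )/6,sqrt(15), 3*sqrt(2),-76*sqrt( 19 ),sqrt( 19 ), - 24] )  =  [-76*sqrt(19 ), - 46*sqrt(14), - 34, -24,sqrt(10)/10, sqrt ( 3),sqrt(13 ),sqrt( 15),3*sqrt(2 ),sqrt( 19 ),43 * sqrt( 6 ) /6,  54.5,96.76]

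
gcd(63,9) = 9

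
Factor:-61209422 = -2^1 * 30604711^1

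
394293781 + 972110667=1366404448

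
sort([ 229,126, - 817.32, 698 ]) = [- 817.32, 126,229, 698] 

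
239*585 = 139815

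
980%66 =56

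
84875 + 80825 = 165700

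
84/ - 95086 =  - 42/47543 = - 0.00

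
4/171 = 4/171  =  0.02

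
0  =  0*37460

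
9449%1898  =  1857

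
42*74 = 3108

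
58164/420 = 138 + 17/35 = 138.49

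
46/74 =23/37 = 0.62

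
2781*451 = 1254231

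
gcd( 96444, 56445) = 3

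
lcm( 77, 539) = 539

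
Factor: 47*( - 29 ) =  - 1363 = - 29^1*47^1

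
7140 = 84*85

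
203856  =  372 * 548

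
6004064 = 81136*74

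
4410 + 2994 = 7404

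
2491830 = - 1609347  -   - 4101177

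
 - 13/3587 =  - 13/3587 = - 0.00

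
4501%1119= 25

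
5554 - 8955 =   -  3401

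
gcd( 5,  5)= 5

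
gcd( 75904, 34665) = 1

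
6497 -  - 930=7427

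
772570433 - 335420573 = 437149860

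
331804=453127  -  121323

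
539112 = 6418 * 84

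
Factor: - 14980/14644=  - 535/523 = - 5^1 * 107^1*523^( - 1) 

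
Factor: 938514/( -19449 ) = - 312838/6483 = -  2^1*3^ ( - 1)*2161^ ( - 1)*156419^1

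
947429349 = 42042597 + 905386752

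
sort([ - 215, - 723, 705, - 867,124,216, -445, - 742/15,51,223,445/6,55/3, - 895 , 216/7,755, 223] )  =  [ - 895, - 867  , - 723, - 445, - 215, - 742/15,55/3,216/7, 51, 445/6,124, 216,223, 223, 705,755 ]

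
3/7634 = 3/7634 = 0.00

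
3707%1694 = 319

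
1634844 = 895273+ 739571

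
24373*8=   194984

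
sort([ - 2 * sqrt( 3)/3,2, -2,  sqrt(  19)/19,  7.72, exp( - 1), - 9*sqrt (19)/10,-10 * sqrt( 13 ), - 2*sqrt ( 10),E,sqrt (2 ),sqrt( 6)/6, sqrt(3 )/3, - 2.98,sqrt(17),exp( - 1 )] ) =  [-10*sqrt (13 ), - 2 * sqrt( 10),-9*sqrt(19 ) /10, - 2.98, - 2,-2*sqrt (3 )/3,sqrt( 19 )/19,exp ( - 1 ),exp(-1),sqrt(6) /6, sqrt(3 )/3 , sqrt(2), 2, E, sqrt ( 17 ),7.72] 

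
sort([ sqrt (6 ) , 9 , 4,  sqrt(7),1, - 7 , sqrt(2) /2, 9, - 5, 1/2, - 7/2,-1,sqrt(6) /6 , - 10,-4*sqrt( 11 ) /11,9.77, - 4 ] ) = [- 10, - 7,- 5 , - 4, - 7/2, - 4*sqrt(11)/11, - 1,sqrt(6 ) /6 , 1/2,sqrt(2 ) /2  ,  1,sqrt(6 ), sqrt( 7),4,  9,9,9.77 ] 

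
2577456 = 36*71596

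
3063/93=32  +  29/31=32.94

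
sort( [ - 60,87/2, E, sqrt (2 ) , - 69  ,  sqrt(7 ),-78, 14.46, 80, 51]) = [ - 78, - 69, - 60, sqrt(2), sqrt( 7 ),E, 14.46, 87/2,51, 80]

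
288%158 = 130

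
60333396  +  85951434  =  146284830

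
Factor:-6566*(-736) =2^6*7^2*23^1*67^1  =  4832576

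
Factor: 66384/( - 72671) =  - 2^4*3^2 *461^1 *72671^( - 1 )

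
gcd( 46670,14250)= 10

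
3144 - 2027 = 1117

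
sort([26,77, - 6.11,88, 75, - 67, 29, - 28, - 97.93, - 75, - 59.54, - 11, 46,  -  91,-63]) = [ - 97.93, - 91,-75, - 67, - 63, - 59.54, - 28 , - 11,- 6.11,26,29,46,75,77,88 ]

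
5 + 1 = 6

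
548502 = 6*91417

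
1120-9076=  -  7956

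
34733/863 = 34733/863 = 40.25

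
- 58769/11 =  - 58769/11 = - 5342.64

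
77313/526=146 + 517/526 = 146.98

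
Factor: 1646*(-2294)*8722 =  - 32933609128 = - 2^3*7^2*31^1*37^1*89^1*823^1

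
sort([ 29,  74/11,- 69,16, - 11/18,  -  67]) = [ - 69, - 67, - 11/18, 74/11, 16,29]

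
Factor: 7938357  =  3^1 * 7^1 * 61^1 * 6197^1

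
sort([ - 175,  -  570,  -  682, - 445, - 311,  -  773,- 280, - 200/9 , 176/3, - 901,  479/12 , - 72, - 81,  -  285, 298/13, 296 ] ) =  [-901,-773 , - 682, - 570,-445,- 311, - 285 ,-280,-175,-81,-72 ,-200/9, 298/13, 479/12,176/3 , 296]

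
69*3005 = 207345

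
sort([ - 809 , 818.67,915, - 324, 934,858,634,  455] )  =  [ - 809, - 324,  455  ,  634,818.67,858, 915, 934 ] 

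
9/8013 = 3/2671  =  0.00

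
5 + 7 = 12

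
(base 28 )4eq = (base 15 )10BE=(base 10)3554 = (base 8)6742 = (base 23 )6GC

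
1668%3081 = 1668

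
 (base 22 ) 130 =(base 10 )550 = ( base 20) 17a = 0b1000100110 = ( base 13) 334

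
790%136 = 110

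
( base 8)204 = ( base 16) 84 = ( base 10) 132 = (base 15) 8C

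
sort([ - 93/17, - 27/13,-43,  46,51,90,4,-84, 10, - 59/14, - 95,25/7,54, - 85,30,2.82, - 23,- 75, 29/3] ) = [ - 95, - 85, - 84, - 75, - 43,-23,  -  93/17, - 59/14, - 27/13, 2.82,25/7,  4,  29/3,10,30 , 46, 51,54,90 ] 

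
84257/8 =84257/8= 10532.12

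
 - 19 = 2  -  21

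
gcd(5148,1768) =52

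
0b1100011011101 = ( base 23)C0H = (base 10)6365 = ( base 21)e92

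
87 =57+30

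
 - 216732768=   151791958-368524726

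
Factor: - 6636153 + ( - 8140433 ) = - 2^1*11^1*103^1*6521^1 = - 14776586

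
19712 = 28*704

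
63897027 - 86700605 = -22803578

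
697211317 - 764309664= - 67098347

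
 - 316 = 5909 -6225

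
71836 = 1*71836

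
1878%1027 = 851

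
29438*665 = 19576270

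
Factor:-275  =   - 5^2*11^1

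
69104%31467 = 6170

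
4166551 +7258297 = 11424848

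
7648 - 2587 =5061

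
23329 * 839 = 19573031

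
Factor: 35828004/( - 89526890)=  -17914002/44763445 = -2^1*3^1 * 5^( - 1)*2985667^1*8952689^(  -  1) 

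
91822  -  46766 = 45056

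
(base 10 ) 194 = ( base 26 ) 7c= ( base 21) 95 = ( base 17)B7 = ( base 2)11000010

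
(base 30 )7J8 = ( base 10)6878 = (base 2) 1101011011110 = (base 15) 2088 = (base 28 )8LI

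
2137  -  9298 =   -  7161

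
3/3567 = 1/1189 = 0.00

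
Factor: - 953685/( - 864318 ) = 317895/288106 = 2^( - 1) * 3^1*5^1*7^( - 1 ) *13^( - 1 )*1583^(-1)*21193^1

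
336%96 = 48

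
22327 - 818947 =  - 796620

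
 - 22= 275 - 297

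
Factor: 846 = 2^1*3^2*47^1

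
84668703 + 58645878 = 143314581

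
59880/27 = 2217 + 7/9 = 2217.78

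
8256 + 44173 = 52429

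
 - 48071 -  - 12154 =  -35917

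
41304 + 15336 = 56640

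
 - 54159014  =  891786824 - 945945838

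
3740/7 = 534 + 2/7 = 534.29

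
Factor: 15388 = 2^2*3847^1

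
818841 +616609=1435450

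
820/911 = 820/911 = 0.90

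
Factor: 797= 797^1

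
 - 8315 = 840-9155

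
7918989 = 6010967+1908022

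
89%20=9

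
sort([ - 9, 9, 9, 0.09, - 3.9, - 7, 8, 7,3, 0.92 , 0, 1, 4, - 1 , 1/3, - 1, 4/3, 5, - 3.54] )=[- 9  , - 7,-3.9, - 3.54, - 1, - 1,0,0.09, 1/3, 0.92,1,4/3, 3, 4, 5, 7, 8,9,9 ] 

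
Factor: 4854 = 2^1*3^1 * 809^1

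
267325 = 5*53465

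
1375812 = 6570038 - 5194226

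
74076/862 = 37038/431 = 85.94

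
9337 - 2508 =6829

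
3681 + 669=4350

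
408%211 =197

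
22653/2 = 22653/2  =  11326.50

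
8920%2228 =8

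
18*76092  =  1369656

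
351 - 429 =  - 78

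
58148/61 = 953 + 15/61 = 953.25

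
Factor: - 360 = - 2^3*3^2*5^1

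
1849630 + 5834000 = 7683630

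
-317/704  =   - 1+387/704 = - 0.45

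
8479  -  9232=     -  753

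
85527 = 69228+16299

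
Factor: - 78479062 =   -  2^1*61^1 *257^1 * 2503^1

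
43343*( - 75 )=-3250725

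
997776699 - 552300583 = 445476116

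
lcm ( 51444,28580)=257220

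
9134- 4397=4737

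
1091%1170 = 1091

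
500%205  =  90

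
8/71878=4/35939 = 0.00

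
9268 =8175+1093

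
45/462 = 15/154=0.10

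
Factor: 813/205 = 3^1 * 5^( - 1) * 41^( - 1) * 271^1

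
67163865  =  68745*977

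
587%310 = 277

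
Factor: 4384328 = 2^3*13^1*42157^1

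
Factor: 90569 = 41^1*47^2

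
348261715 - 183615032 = 164646683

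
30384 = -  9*( - 3376) 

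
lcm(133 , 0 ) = 0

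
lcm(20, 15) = 60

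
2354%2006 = 348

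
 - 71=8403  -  8474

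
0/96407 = 0 = 0.00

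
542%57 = 29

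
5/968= 5/968  =  0.01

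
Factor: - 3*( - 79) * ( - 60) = - 2^2*3^2*5^1*79^1 = - 14220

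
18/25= 18/25 =0.72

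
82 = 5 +77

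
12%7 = 5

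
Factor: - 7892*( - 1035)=2^2*3^2*5^1*23^1*1973^1 = 8168220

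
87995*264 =23230680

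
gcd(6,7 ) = 1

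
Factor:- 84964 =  - 2^2 * 11^1 *1931^1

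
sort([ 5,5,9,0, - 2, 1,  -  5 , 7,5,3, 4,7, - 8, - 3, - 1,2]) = [-8,- 5, - 3 , - 2, - 1, 0,1, 2, 3,4, 5  ,  5,  5,7, 7,9]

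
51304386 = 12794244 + 38510142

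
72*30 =2160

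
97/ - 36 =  - 97/36= -  2.69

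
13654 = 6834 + 6820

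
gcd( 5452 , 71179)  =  1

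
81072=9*9008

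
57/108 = 19/36 = 0.53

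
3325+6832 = 10157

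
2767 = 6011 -3244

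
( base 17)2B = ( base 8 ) 55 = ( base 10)45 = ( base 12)39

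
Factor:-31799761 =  - 7^1*37^1*59^1*2081^1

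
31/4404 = 31/4404=0.01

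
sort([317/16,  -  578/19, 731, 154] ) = [ - 578/19  ,  317/16,154, 731]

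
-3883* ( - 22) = 85426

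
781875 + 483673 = 1265548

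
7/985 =7/985 = 0.01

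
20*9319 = 186380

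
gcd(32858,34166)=2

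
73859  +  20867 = 94726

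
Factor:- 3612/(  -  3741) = 2^2 * 7^1*29^( - 1 ) = 28/29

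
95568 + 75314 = 170882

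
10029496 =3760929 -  - 6268567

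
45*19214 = 864630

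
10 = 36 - 26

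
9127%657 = 586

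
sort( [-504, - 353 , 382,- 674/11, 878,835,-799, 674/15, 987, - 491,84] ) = [ - 799, - 504, - 491, - 353,-674/11,674/15, 84, 382, 835,878  ,  987] 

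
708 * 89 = 63012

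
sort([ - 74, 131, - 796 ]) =[-796, - 74,131]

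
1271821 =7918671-6646850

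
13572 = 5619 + 7953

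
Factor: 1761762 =2^1 * 3^1*479^1*613^1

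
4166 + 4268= 8434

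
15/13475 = 3/2695 = 0.00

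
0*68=0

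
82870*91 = 7541170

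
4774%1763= 1248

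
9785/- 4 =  - 9785/4 = - 2446.25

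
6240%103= 60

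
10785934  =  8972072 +1813862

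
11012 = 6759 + 4253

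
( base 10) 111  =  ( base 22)51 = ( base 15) 76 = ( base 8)157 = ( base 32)3F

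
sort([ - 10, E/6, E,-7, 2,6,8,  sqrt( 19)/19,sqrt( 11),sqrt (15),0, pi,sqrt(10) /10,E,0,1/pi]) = [ - 10, - 7,  0,0,sqrt( 19)/19, sqrt(10)/10 , 1/pi,E/6,2, E, E, pi, sqrt( 11), sqrt( 15), 6,8]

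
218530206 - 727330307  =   - 508800101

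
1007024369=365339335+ 641685034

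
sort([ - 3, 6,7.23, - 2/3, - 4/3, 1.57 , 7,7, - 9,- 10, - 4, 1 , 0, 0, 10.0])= [ - 10 ,  -  9, - 4, - 3, - 4/3, - 2/3, 0, 0,1, 1.57,  6, 7,7 , 7.23, 10.0] 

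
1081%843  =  238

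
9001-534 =8467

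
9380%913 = 250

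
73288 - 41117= 32171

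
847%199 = 51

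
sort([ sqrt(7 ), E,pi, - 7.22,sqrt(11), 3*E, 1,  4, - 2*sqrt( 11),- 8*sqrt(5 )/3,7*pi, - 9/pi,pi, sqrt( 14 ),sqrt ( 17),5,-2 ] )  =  [ - 7.22, - 2*sqrt(11 ),-8*sqrt(5)/3,-9/pi,-2,1,sqrt ( 7), E,pi,pi,sqrt(11),sqrt(14 ), 4,sqrt( 17 ),5 , 3 * E, 7*pi]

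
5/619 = 5/619 = 0.01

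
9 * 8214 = 73926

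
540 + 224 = 764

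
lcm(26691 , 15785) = 1468005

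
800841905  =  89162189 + 711679716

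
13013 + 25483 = 38496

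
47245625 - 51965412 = - 4719787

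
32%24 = 8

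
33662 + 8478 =42140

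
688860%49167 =522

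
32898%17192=15706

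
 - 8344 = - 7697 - 647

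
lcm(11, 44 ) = 44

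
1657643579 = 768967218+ 888676361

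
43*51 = 2193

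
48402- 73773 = - 25371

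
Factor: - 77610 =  - 2^1 * 3^1*5^1*13^1*199^1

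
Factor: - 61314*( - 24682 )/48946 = 756676074/24473 = 2^1*3^1*7^1* 11^1*41^1*43^1*929^1*24473^(-1 )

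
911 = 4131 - 3220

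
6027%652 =159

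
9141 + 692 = 9833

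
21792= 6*3632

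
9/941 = 9/941  =  0.01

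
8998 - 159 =8839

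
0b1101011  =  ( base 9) 128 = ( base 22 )4J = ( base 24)4b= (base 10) 107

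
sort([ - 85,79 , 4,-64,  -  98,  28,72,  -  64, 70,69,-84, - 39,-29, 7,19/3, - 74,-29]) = [ - 98, -85 , - 84  , - 74 , -64, - 64, - 39,-29, - 29, 4, 19/3, 7,28,69,70,72 , 79] 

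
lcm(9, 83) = 747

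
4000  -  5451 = - 1451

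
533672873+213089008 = 746761881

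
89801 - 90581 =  - 780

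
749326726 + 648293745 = 1397620471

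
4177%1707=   763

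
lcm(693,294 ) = 9702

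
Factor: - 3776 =-2^6*59^1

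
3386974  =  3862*877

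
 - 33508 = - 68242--34734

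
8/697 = 8/697 = 0.01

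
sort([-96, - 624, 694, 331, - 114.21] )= [-624, - 114.21, - 96, 331,694]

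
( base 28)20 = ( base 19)2I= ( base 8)70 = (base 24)28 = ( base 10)56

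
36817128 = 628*58626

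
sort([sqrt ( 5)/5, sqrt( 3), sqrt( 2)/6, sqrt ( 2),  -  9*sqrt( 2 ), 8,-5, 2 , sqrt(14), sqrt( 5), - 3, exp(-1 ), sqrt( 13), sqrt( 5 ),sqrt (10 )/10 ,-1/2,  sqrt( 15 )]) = [ - 9*sqrt( 2), - 5,- 3,-1/2, sqrt( 2)/6, sqrt(10)/10, exp( - 1),  sqrt( 5)/5 , sqrt (2), sqrt( 3),2,sqrt( 5 ), sqrt(5 ), sqrt( 13), sqrt( 14) , sqrt(15), 8]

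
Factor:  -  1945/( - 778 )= 5/2 = 2^ ( - 1)*5^1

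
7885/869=7885/869 = 9.07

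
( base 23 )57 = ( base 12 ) a2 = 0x7a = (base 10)122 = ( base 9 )145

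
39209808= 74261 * 528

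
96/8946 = 16/1491  =  0.01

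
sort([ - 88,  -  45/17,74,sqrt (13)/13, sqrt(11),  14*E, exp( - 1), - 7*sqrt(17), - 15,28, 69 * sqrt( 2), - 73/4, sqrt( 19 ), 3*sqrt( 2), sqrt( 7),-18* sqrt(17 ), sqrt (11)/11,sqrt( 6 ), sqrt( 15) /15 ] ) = [  -  88,- 18*sqrt( 17 ), - 7*sqrt( 17), - 73/4, - 15, - 45/17, sqrt( 15 ) /15, sqrt(13 ) /13, sqrt( 11) /11, exp( - 1),sqrt( 6), sqrt(7 ), sqrt(11 ),3*sqrt (2), sqrt( 19), 28,14*E,74, 69*sqrt( 2)]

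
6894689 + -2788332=4106357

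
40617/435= 13539/145 = 93.37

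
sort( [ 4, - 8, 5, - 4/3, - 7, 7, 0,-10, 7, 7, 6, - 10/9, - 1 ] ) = [-10, - 8, - 7,- 4/3, - 10/9, - 1, 0, 4,5,6,7  ,  7 , 7]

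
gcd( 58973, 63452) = 1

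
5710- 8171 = -2461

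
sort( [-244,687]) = [ - 244 , 687 ]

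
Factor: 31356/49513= 2^2*3^2*13^1*739^( - 1) =468/739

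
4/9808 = 1/2452 = 0.00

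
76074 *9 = 684666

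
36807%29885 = 6922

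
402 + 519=921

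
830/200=4+3/20 =4.15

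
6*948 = 5688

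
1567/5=313+2/5=313.40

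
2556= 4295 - 1739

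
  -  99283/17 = - 5841+ 14/17 = - 5840.18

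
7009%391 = 362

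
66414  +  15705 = 82119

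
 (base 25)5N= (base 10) 148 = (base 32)4K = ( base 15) 9D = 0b10010100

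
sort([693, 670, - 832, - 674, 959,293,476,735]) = [ - 832, - 674, 293,476,670 , 693,735,959 ] 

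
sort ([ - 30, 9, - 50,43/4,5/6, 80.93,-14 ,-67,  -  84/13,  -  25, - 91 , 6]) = [ - 91,-67, - 50, - 30, - 25, - 14, - 84/13,5/6, 6, 9,43/4,80.93]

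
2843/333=8 + 179/333= 8.54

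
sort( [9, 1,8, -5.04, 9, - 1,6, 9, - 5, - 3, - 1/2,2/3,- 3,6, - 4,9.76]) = [ - 5.04, - 5, - 4,-3, - 3, - 1, - 1/2,2/3, 1, 6,  6,8,9,  9 , 9, 9.76]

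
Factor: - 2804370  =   - 2^1 * 3^1*5^1*93479^1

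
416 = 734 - 318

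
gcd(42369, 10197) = 3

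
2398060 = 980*2447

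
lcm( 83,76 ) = 6308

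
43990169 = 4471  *9839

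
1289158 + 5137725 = 6426883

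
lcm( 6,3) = 6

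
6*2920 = 17520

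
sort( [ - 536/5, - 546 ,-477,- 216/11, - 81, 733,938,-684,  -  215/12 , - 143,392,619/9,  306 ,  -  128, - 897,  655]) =[  -  897,- 684, - 546, - 477 , - 143 ,  -  128, - 536/5, -81, - 216/11, -215/12, 619/9,306 , 392, 655 , 733, 938 ] 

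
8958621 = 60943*147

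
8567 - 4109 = 4458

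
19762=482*41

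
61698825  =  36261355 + 25437470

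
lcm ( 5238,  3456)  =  335232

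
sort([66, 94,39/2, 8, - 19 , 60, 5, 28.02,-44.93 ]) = [ - 44.93,-19, 5  ,  8, 39/2 , 28.02 , 60, 66, 94 ] 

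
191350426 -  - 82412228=273762654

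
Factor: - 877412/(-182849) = 2^2*83^( - 1 ) * 2203^( - 1)*219353^1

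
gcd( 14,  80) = 2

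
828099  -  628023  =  200076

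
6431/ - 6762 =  - 1 + 331/6762 = -  0.95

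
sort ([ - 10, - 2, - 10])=[ - 10, - 10, - 2]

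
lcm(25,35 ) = 175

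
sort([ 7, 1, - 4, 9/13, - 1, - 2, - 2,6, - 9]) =[  -  9, - 4 , - 2,- 2, - 1, 9/13,  1, 6, 7]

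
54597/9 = 18199/3 = 6066.33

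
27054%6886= 6396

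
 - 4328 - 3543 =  - 7871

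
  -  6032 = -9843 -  - 3811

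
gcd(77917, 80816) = 1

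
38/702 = 19/351 = 0.05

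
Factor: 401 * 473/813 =189673/813 = 3^( - 1 )*11^1 *43^1 * 271^( - 1 )*401^1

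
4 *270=1080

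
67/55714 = 67/55714 =0.00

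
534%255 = 24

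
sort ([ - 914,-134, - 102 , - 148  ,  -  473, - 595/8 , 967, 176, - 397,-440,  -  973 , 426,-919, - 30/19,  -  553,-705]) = [ - 973, - 919,-914,-705,-553, - 473,- 440, - 397, - 148,-134, - 102,-595/8, - 30/19, 176,  426,967]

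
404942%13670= 8512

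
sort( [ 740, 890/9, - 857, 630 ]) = [ - 857,890/9,630, 740 ]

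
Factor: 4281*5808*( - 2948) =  - 2^6*3^2* 11^3*67^1*1427^1 = - 73299213504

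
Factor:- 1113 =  - 3^1 * 7^1*53^1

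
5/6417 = 5/6417 = 0.00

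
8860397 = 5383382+3477015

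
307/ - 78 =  - 307/78  =  - 3.94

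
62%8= 6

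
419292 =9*46588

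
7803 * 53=413559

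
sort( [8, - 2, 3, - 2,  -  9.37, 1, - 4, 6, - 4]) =[ -9.37, - 4, - 4,-2, - 2,1, 3, 6,8]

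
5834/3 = 1944+ 2/3= 1944.67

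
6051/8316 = 2017/2772 = 0.73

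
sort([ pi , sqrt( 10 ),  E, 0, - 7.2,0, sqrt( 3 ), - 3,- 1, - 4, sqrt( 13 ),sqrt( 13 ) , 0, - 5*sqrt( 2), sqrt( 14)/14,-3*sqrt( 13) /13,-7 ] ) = [ - 7.2, - 5*sqrt( 2), - 7, - 4, - 3, - 1, - 3*sqrt( 13)/13,0,0, 0, sqrt ( 14 )/14, sqrt(3 ), E, pi,  sqrt( 10 ) , sqrt( 13) , sqrt( 13) ]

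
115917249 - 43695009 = 72222240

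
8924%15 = 14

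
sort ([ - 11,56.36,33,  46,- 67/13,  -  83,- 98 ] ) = [  -  98,-83, - 11,-67/13 , 33,46,56.36]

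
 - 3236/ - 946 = 3 + 199/473 = 3.42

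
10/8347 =10/8347 = 0.00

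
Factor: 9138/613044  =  1523/102174 = 2^( - 1 )*3^( - 1)*1523^1*17029^(-1) 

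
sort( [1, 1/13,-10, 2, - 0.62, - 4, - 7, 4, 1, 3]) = [ - 10,  -  7 ,-4, - 0.62,1/13,1,  1, 2 , 3,  4]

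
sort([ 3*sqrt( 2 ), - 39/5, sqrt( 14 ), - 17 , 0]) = [ - 17, - 39/5, 0,sqrt( 14 ), 3 * sqrt( 2)] 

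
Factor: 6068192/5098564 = 1517048/1274641 = 2^3*13^1*29^1*503^1*1129^(-2 )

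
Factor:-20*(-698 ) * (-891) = -12438360= - 2^3*3^4*5^1*11^1*349^1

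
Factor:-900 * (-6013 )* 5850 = 2^3*3^4*5^4 * 7^1*13^1*859^1 = 31658445000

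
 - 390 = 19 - 409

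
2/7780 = 1/3890 = 0.00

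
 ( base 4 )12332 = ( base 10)446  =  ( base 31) ec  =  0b110111110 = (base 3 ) 121112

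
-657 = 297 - 954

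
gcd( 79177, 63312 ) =1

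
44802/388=22401/194 = 115.47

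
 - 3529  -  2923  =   -6452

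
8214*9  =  73926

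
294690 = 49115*6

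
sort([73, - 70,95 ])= [- 70,73, 95]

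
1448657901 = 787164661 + 661493240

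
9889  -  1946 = 7943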